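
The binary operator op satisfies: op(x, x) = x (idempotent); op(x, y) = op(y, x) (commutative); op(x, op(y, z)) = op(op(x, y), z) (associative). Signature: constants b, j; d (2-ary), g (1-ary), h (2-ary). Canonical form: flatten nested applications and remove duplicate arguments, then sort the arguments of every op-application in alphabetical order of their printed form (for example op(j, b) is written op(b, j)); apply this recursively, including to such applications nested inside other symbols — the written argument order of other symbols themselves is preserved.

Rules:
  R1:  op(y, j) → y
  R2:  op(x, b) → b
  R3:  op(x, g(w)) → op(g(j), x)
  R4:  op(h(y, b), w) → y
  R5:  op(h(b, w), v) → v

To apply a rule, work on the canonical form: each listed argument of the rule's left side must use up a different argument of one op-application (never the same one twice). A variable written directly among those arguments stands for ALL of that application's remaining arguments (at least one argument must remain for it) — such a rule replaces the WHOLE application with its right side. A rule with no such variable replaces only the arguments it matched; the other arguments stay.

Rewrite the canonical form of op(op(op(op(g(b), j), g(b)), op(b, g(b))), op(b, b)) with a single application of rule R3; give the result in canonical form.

Answer: op(b, g(j), j)

Derivation:
Canonical form:  op(b, g(b), j)
Match R3:  consume g(b);  w := b, x := op(b, j)
The extension variable absorbs all remaining arguments, so the whole application is rewritten.
Giving:  op(b, g(j), j)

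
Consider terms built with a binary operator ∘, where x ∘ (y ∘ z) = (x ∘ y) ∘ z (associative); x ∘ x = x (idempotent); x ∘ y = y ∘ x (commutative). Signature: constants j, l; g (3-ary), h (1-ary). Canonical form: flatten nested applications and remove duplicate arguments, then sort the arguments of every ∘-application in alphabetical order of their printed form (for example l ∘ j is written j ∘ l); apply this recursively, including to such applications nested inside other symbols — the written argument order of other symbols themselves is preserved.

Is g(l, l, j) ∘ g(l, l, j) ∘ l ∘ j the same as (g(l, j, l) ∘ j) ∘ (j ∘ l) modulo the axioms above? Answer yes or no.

Left:  g(l, l, j) ∘ g(l, l, j) ∘ l ∘ j
  Deduplicate:  drop duplicate g(l, l, j)
  Sort arguments:  g(l, l, j) ∘ j ∘ l
Right:  (g(l, j, l) ∘ j) ∘ (j ∘ l)
  Flatten:  g(l, j, l) ∘ j ∘ j ∘ l
  Idempotence:  drop duplicate j
  Sort:  g(l, j, l) ∘ j ∘ l

Answer: no — g(l, l, j) ∘ j ∘ l vs g(l, j, l) ∘ j ∘ l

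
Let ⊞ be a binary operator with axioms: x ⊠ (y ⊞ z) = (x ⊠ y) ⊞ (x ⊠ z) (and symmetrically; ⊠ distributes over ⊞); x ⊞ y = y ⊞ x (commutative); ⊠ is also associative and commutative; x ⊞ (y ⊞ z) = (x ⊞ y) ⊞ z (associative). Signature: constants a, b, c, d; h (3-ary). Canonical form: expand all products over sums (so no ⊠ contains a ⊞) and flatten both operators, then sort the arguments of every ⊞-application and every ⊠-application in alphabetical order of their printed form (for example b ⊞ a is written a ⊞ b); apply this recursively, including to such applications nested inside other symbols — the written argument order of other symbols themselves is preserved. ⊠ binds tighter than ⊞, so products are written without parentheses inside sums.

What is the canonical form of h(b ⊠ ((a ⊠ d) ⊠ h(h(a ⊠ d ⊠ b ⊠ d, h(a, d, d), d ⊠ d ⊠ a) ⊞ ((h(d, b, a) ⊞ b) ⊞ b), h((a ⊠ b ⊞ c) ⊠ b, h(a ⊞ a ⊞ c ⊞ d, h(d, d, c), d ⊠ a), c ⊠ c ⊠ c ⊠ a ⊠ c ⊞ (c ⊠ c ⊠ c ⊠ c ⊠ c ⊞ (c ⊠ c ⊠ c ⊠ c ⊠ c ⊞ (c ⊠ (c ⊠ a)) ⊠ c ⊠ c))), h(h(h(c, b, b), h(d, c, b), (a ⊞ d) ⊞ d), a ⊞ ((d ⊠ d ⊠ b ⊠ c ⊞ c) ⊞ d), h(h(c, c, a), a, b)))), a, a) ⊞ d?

Expand:  h(a ⊠ b ⊠ d ⊠ h(b ⊞ b ⊞ h(a ⊠ b ⊠ d ⊠ d, h(a, d, d), a ⊠ d ⊠ d) ⊞ h(d, b, a), h(a ⊠ b ⊠ b ⊞ b ⊠ c, h(a ⊞ a ⊞ c ⊞ d, h(d, d, c), a ⊠ d), a ⊠ c ⊠ c ⊠ c ⊠ c ⊞ a ⊠ c ⊠ c ⊠ c ⊠ c ⊞ c ⊠ c ⊠ c ⊠ c ⊠ c ⊞ c ⊠ c ⊠ c ⊠ c ⊠ c), h(h(h(c, b, b), h(d, c, b), a ⊞ d ⊞ d), a ⊞ b ⊠ c ⊠ d ⊠ d ⊞ c ⊞ d, h(h(c, c, a), a, b))), a, a) ⊞ d
Sort:  d ⊞ h(a ⊠ b ⊠ d ⊠ h(b ⊞ b ⊞ h(a ⊠ b ⊠ d ⊠ d, h(a, d, d), a ⊠ d ⊠ d) ⊞ h(d, b, a), h(a ⊠ b ⊠ b ⊞ b ⊠ c, h(a ⊞ a ⊞ c ⊞ d, h(d, d, c), a ⊠ d), a ⊠ c ⊠ c ⊠ c ⊠ c ⊞ a ⊠ c ⊠ c ⊠ c ⊠ c ⊞ c ⊠ c ⊠ c ⊠ c ⊠ c ⊞ c ⊠ c ⊠ c ⊠ c ⊠ c), h(h(h(c, b, b), h(d, c, b), a ⊞ d ⊞ d), a ⊞ b ⊠ c ⊠ d ⊠ d ⊞ c ⊞ d, h(h(c, c, a), a, b))), a, a)

Answer: d ⊞ h(a ⊠ b ⊠ d ⊠ h(b ⊞ b ⊞ h(a ⊠ b ⊠ d ⊠ d, h(a, d, d), a ⊠ d ⊠ d) ⊞ h(d, b, a), h(a ⊠ b ⊠ b ⊞ b ⊠ c, h(a ⊞ a ⊞ c ⊞ d, h(d, d, c), a ⊠ d), a ⊠ c ⊠ c ⊠ c ⊠ c ⊞ a ⊠ c ⊠ c ⊠ c ⊠ c ⊞ c ⊠ c ⊠ c ⊠ c ⊠ c ⊞ c ⊠ c ⊠ c ⊠ c ⊠ c), h(h(h(c, b, b), h(d, c, b), a ⊞ d ⊞ d), a ⊞ b ⊠ c ⊠ d ⊠ d ⊞ c ⊞ d, h(h(c, c, a), a, b))), a, a)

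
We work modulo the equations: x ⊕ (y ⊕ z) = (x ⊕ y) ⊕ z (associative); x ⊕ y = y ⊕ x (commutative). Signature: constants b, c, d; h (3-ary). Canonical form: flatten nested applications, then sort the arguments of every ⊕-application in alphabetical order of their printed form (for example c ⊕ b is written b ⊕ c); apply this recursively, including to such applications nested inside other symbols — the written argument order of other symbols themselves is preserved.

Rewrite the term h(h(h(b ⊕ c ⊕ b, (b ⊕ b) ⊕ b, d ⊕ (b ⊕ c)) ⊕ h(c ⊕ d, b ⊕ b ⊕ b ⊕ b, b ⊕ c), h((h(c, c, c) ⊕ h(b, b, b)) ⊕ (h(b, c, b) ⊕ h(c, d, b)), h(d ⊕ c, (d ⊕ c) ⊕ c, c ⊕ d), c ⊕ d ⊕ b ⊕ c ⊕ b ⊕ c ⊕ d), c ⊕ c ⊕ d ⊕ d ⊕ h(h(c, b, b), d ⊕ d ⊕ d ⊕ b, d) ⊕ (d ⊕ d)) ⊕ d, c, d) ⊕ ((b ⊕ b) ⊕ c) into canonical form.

Un-nest:  h(h(h(b ⊕ c ⊕ b, (b ⊕ b) ⊕ b, d ⊕ (b ⊕ c)) ⊕ h(c ⊕ d, b ⊕ b ⊕ b ⊕ b, b ⊕ c), h((h(c, c, c) ⊕ h(b, b, b)) ⊕ (h(b, c, b) ⊕ h(c, d, b)), h(d ⊕ c, (d ⊕ c) ⊕ c, c ⊕ d), c ⊕ d ⊕ b ⊕ c ⊕ b ⊕ c ⊕ d), c ⊕ c ⊕ d ⊕ d ⊕ h(h(c, b, b), d ⊕ d ⊕ d ⊕ b, d) ⊕ (d ⊕ d)) ⊕ d, c, d) ⊕ b ⊕ b ⊕ c
Simplify inside:  h(h(h(b ⊕ c ⊕ b, (b ⊕ b) ⊕ b, d ⊕ (b ⊕ c)) ⊕ h(c ⊕ d, b ⊕ b ⊕ b ⊕ b, b ⊕ c), h((h(c, c, c) ⊕ h(b, b, b)) ⊕ (h(b, c, b) ⊕ h(c, d, b)), h(d ⊕ c, (d ⊕ c) ⊕ c, c ⊕ d), c ⊕ d ⊕ b ⊕ c ⊕ b ⊕ c ⊕ d), c ⊕ c ⊕ d ⊕ d ⊕ h(h(c, b, b), d ⊕ d ⊕ d ⊕ b, d) ⊕ (d ⊕ d)) ⊕ d, c, d)  →  h(d ⊕ h(h(b ⊕ b ⊕ c, b ⊕ b ⊕ b, b ⊕ c ⊕ d) ⊕ h(c ⊕ d, b ⊕ b ⊕ b ⊕ b, b ⊕ c), h(h(b, b, b) ⊕ h(b, c, b) ⊕ h(c, c, c) ⊕ h(c, d, b), h(c ⊕ d, c ⊕ c ⊕ d, c ⊕ d), b ⊕ b ⊕ c ⊕ c ⊕ c ⊕ d ⊕ d), c ⊕ c ⊕ d ⊕ d ⊕ d ⊕ d ⊕ h(h(c, b, b), b ⊕ d ⊕ d ⊕ d, d)), c, d)
Order the arguments:  b ⊕ b ⊕ c ⊕ h(d ⊕ h(h(b ⊕ b ⊕ c, b ⊕ b ⊕ b, b ⊕ c ⊕ d) ⊕ h(c ⊕ d, b ⊕ b ⊕ b ⊕ b, b ⊕ c), h(h(b, b, b) ⊕ h(b, c, b) ⊕ h(c, c, c) ⊕ h(c, d, b), h(c ⊕ d, c ⊕ c ⊕ d, c ⊕ d), b ⊕ b ⊕ c ⊕ c ⊕ c ⊕ d ⊕ d), c ⊕ c ⊕ d ⊕ d ⊕ d ⊕ d ⊕ h(h(c, b, b), b ⊕ d ⊕ d ⊕ d, d)), c, d)

Answer: b ⊕ b ⊕ c ⊕ h(d ⊕ h(h(b ⊕ b ⊕ c, b ⊕ b ⊕ b, b ⊕ c ⊕ d) ⊕ h(c ⊕ d, b ⊕ b ⊕ b ⊕ b, b ⊕ c), h(h(b, b, b) ⊕ h(b, c, b) ⊕ h(c, c, c) ⊕ h(c, d, b), h(c ⊕ d, c ⊕ c ⊕ d, c ⊕ d), b ⊕ b ⊕ c ⊕ c ⊕ c ⊕ d ⊕ d), c ⊕ c ⊕ d ⊕ d ⊕ d ⊕ d ⊕ h(h(c, b, b), b ⊕ d ⊕ d ⊕ d, d)), c, d)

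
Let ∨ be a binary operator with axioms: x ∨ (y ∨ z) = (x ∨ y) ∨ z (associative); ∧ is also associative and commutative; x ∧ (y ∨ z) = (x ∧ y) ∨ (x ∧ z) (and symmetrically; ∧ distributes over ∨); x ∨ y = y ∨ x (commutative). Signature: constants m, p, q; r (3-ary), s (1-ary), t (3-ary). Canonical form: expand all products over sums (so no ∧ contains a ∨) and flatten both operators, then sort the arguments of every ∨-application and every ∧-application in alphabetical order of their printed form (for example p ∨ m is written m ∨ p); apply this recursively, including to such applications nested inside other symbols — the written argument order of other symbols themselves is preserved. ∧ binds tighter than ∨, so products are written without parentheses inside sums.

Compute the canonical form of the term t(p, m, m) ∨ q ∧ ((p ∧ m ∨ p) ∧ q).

Answer: m ∧ p ∧ q ∧ q ∨ p ∧ q ∧ q ∨ t(p, m, m)

Derivation:
Distribute:  t(p, m, m) ∨ m ∧ p ∧ q ∧ q ∨ p ∧ q ∧ q
Sort arguments:  m ∧ p ∧ q ∧ q ∨ p ∧ q ∧ q ∨ t(p, m, m)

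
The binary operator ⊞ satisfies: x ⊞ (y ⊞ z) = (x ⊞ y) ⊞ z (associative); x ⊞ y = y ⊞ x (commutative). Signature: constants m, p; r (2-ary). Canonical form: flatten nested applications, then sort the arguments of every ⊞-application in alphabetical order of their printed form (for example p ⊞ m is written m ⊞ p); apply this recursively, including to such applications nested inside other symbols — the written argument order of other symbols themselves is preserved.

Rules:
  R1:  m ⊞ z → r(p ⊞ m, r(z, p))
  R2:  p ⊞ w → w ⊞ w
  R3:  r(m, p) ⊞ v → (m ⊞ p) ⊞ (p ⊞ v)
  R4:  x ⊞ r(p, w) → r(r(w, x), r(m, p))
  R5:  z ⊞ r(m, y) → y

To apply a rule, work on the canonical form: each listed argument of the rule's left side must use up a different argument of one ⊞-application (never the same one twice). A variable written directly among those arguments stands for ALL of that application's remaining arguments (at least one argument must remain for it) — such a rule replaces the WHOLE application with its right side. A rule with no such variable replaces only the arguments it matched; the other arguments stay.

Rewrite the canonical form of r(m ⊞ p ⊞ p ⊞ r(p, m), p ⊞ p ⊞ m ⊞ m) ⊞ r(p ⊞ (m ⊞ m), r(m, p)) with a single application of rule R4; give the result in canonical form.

Answer: r(m ⊞ m ⊞ p, r(m, p)) ⊞ r(r(r(m, m ⊞ p ⊞ p), r(m, p)), m ⊞ m ⊞ p ⊞ p)

Derivation:
Canonical form:  r(m ⊞ m ⊞ p, r(m, p)) ⊞ r(m ⊞ p ⊞ p ⊞ r(p, m), m ⊞ m ⊞ p ⊞ p)
Match R4:  consume r(p, m);  w := m, x := m ⊞ p ⊞ p
The extension variable absorbs all remaining arguments, so the whole application is rewritten.
New term:  r(m ⊞ m ⊞ p, r(m, p)) ⊞ r(r(r(m, m ⊞ p ⊞ p), r(m, p)), m ⊞ m ⊞ p ⊞ p)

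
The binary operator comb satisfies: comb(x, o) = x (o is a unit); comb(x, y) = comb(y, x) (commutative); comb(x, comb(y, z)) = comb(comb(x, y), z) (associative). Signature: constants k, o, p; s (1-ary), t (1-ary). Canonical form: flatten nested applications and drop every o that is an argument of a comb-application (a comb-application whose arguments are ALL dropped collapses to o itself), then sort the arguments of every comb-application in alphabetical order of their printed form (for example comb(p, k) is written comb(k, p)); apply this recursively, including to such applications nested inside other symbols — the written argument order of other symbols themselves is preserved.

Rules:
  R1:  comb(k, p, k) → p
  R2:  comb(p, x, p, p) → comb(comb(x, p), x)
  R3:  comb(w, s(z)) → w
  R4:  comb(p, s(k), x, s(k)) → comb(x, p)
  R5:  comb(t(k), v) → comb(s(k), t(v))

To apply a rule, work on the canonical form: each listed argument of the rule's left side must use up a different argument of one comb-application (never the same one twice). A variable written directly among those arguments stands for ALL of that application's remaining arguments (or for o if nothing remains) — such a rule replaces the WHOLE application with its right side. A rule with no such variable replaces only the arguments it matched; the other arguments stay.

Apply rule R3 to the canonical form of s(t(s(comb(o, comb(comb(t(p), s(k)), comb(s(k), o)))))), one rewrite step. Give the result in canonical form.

Canonical form:  s(t(s(comb(s(k), s(k), t(p)))))
Apply R3:  consuming s(k);  w := comb(s(k), t(p)), z := k
The extension variable absorbs all remaining arguments, so the whole application is rewritten.
Giving:  s(t(s(comb(s(k), t(p)))))

Answer: s(t(s(comb(s(k), t(p)))))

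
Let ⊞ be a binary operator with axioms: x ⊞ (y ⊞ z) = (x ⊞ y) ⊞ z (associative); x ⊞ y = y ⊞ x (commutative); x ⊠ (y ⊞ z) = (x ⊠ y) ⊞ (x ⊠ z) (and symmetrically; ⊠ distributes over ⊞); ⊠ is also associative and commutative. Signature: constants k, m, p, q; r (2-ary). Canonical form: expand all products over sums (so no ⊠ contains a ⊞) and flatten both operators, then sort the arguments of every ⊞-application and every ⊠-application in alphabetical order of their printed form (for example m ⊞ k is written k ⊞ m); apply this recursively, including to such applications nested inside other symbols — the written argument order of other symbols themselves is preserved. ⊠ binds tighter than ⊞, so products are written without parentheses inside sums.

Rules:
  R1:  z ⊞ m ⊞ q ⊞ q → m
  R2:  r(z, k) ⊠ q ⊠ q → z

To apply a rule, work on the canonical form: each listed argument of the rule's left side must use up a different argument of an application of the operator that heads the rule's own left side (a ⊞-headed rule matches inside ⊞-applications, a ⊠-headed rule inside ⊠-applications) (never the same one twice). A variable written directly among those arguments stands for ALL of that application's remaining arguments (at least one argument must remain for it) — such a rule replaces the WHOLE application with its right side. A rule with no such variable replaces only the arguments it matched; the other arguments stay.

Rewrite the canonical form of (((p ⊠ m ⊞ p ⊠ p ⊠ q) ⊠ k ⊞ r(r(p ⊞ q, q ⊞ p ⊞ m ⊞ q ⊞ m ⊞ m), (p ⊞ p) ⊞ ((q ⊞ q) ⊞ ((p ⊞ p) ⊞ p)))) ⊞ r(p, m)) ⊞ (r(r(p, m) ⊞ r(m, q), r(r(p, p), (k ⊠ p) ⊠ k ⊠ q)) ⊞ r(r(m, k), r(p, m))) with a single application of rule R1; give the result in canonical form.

Answer: k ⊠ m ⊠ p ⊞ k ⊠ p ⊠ p ⊠ q ⊞ r(p, m) ⊞ r(r(m, k), r(p, m)) ⊞ r(r(m, q) ⊞ r(p, m), r(r(p, p), k ⊠ k ⊠ p ⊠ q)) ⊞ r(r(p ⊞ q, m), p ⊞ p ⊞ p ⊞ p ⊞ p ⊞ q ⊞ q)

Derivation:
Canonical form:  k ⊠ m ⊠ p ⊞ k ⊠ p ⊠ p ⊠ q ⊞ r(p, m) ⊞ r(r(m, k), r(p, m)) ⊞ r(r(m, q) ⊞ r(p, m), r(r(p, p), k ⊠ k ⊠ p ⊠ q)) ⊞ r(r(p ⊞ q, m ⊞ m ⊞ m ⊞ p ⊞ q ⊞ q), p ⊞ p ⊞ p ⊞ p ⊞ p ⊞ q ⊞ q)
Match R1:  consume m, q, q;  z := m ⊞ m ⊞ p
The variable takes the whole remainder — replace the entire application.
Giving:  k ⊠ m ⊠ p ⊞ k ⊠ p ⊠ p ⊠ q ⊞ r(p, m) ⊞ r(r(m, k), r(p, m)) ⊞ r(r(m, q) ⊞ r(p, m), r(r(p, p), k ⊠ k ⊠ p ⊠ q)) ⊞ r(r(p ⊞ q, m), p ⊞ p ⊞ p ⊞ p ⊞ p ⊞ q ⊞ q)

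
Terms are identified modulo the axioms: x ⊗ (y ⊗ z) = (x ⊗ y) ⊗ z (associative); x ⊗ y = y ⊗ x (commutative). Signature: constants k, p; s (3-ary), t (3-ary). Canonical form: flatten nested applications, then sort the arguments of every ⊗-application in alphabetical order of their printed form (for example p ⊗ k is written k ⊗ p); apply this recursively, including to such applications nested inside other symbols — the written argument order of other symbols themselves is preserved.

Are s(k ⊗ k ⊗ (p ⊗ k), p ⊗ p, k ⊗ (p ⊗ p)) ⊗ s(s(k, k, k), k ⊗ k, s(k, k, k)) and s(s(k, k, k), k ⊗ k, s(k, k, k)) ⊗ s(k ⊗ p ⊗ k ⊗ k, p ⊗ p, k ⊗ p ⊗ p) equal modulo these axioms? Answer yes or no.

Left:  s(k ⊗ k ⊗ (p ⊗ k), p ⊗ p, k ⊗ (p ⊗ p)) ⊗ s(s(k, k, k), k ⊗ k, s(k, k, k))
  Simplify inside:  s(k ⊗ k ⊗ (p ⊗ k), p ⊗ p, k ⊗ (p ⊗ p))  →  s(k ⊗ k ⊗ k ⊗ p, p ⊗ p, k ⊗ p ⊗ p)
  Order the arguments:  s(k ⊗ k ⊗ k ⊗ p, p ⊗ p, k ⊗ p ⊗ p) ⊗ s(s(k, k, k), k ⊗ k, s(k, k, k))
Right:  s(s(k, k, k), k ⊗ k, s(k, k, k)) ⊗ s(k ⊗ p ⊗ k ⊗ k, p ⊗ p, k ⊗ p ⊗ p)
  Canonicalize subterm:  s(k ⊗ p ⊗ k ⊗ k, p ⊗ p, k ⊗ p ⊗ p)  →  s(k ⊗ k ⊗ k ⊗ p, p ⊗ p, k ⊗ p ⊗ p)
  Sort arguments:  s(k ⊗ k ⊗ k ⊗ p, p ⊗ p, k ⊗ p ⊗ p) ⊗ s(s(k, k, k), k ⊗ k, s(k, k, k))

Answer: yes — both canonical forms are s(k ⊗ k ⊗ k ⊗ p, p ⊗ p, k ⊗ p ⊗ p) ⊗ s(s(k, k, k), k ⊗ k, s(k, k, k))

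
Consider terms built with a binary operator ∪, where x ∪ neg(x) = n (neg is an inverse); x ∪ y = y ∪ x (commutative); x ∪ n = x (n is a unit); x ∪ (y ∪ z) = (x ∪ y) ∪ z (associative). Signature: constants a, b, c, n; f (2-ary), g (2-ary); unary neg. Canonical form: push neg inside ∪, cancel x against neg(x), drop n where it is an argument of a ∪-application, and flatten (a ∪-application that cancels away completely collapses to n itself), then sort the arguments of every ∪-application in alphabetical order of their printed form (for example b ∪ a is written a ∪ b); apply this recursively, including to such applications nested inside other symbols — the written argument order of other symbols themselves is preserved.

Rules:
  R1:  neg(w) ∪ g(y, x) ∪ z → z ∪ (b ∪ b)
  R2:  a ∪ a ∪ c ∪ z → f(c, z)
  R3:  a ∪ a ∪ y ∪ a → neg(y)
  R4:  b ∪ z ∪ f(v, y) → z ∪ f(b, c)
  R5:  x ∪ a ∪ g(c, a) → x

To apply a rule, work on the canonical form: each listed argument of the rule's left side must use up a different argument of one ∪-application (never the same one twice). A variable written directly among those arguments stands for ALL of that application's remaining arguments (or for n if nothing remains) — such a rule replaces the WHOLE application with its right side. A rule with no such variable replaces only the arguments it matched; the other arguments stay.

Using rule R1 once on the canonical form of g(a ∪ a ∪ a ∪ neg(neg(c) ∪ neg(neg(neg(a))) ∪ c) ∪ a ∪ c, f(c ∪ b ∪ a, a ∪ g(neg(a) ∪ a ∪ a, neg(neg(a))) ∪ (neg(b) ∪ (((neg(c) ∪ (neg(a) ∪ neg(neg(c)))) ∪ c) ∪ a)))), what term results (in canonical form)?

Canonical form:  g(a ∪ a ∪ a ∪ a ∪ a ∪ c, f(a ∪ b ∪ c, a ∪ c ∪ g(a, a) ∪ neg(b)))
R1 matches:  uses g(a, a), neg(b);  w := b, x := a, y := a, z := a ∪ c
The variable takes the whole remainder — replace the entire application.
Giving:  g(a ∪ a ∪ a ∪ a ∪ a ∪ c, f(a ∪ b ∪ c, a ∪ b ∪ b ∪ c))

Answer: g(a ∪ a ∪ a ∪ a ∪ a ∪ c, f(a ∪ b ∪ c, a ∪ b ∪ b ∪ c))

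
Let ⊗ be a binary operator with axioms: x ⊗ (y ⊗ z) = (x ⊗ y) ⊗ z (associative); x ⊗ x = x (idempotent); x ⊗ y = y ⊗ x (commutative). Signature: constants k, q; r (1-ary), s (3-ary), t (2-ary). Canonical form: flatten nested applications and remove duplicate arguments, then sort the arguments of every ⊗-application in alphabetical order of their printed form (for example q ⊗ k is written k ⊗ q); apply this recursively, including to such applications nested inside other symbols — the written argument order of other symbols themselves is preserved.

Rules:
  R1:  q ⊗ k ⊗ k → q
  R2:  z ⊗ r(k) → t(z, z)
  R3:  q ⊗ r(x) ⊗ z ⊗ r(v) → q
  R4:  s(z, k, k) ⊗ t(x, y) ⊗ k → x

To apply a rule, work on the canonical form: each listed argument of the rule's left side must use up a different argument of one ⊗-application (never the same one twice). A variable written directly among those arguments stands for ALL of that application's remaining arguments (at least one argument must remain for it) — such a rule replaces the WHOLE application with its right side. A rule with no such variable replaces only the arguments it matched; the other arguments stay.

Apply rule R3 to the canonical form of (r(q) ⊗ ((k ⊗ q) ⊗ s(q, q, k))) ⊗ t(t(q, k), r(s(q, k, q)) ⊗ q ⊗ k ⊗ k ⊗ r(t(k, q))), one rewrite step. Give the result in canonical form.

Answer: k ⊗ q ⊗ r(q) ⊗ s(q, q, k) ⊗ t(t(q, k), q)

Derivation:
Canonical form:  k ⊗ q ⊗ r(q) ⊗ s(q, q, k) ⊗ t(t(q, k), k ⊗ q ⊗ r(s(q, k, q)) ⊗ r(t(k, q)))
Match R3:  consume q, r(s(q, k, q)), r(t(k, q));  v := t(k, q), x := s(q, k, q), z := k
Every leftover argument binds to the variable; the entire application is replaced.
Giving:  k ⊗ q ⊗ r(q) ⊗ s(q, q, k) ⊗ t(t(q, k), q)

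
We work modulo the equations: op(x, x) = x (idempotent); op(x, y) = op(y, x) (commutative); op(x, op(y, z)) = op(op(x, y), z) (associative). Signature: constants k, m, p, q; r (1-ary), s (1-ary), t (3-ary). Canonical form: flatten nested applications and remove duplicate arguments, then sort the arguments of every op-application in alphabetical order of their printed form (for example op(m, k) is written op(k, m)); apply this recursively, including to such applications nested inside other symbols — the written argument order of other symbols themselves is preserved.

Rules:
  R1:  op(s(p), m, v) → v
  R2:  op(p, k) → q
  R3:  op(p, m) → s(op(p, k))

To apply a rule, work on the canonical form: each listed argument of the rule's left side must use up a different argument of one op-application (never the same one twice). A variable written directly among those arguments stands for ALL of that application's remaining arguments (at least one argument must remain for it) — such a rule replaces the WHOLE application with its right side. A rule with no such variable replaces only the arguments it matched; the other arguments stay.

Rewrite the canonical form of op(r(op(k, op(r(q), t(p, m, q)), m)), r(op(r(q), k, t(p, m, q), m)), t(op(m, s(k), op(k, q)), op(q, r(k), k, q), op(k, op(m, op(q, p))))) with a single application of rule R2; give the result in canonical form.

Answer: op(r(op(k, m, r(q), t(p, m, q))), t(op(k, m, q, s(k)), op(k, q, r(k)), op(m, q)))

Derivation:
Canonical form:  op(r(op(k, m, r(q), t(p, m, q))), t(op(k, m, q, s(k)), op(k, q, r(k)), op(k, m, p, q)))
R2 matches:  uses k, p
Result:  op(r(op(k, m, r(q), t(p, m, q))), t(op(k, m, q, s(k)), op(k, q, r(k)), op(m, q)))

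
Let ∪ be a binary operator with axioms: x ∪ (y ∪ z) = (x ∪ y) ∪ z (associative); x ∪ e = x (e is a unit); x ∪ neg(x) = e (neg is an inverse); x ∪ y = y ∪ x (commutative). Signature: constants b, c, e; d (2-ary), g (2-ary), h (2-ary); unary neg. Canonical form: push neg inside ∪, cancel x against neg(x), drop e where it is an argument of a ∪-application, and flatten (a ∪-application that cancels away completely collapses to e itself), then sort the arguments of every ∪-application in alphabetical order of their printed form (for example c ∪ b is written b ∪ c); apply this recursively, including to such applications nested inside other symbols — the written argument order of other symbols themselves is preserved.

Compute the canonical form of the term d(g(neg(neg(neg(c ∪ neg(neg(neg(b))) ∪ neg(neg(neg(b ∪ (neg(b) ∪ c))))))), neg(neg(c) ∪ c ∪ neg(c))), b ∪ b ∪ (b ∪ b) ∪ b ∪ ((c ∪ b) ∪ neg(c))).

Answer: d(g(b, c), b ∪ b ∪ b ∪ b ∪ b ∪ b)

Derivation:
Work inside:  c ∪ neg(neg(neg(b))) ∪ neg(neg(neg(b ∪ (neg(b) ∪ c))))
Push neg inside:  distribute neg over ∪ and collapse double neg
Inverses cancel:  c cancels
Collect:  neg(b)
Rebuild:  d(g(b, c), b ∪ b ∪ b ∪ b ∪ b ∪ b)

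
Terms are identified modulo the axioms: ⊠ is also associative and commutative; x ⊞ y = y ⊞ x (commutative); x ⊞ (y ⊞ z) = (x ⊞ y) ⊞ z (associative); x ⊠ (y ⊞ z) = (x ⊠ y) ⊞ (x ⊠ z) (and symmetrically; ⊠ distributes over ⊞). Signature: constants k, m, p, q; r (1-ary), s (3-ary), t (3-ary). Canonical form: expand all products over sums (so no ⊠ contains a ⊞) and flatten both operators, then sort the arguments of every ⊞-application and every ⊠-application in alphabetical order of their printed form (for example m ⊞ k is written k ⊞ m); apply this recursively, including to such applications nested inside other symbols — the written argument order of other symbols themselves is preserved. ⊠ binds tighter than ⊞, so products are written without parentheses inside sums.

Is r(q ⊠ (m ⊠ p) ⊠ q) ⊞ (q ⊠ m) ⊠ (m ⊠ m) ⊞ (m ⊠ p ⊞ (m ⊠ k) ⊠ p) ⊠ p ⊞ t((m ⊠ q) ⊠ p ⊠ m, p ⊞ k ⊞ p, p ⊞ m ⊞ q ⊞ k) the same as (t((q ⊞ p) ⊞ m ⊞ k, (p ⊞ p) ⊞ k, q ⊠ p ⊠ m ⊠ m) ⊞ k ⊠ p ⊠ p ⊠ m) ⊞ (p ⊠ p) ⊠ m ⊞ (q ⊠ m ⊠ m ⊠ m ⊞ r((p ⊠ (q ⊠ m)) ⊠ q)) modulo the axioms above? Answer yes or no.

Left:  r(q ⊠ (m ⊠ p) ⊠ q) ⊞ (q ⊠ m) ⊠ (m ⊠ m) ⊞ (m ⊠ p ⊞ (m ⊠ k) ⊠ p) ⊠ p ⊞ t((m ⊠ q) ⊠ p ⊠ m, p ⊞ k ⊞ p, p ⊞ m ⊞ q ⊞ k)
  Expand:  r(m ⊠ p ⊠ q ⊠ q) ⊞ m ⊠ m ⊠ m ⊠ q ⊞ m ⊠ p ⊠ p ⊞ k ⊠ m ⊠ p ⊠ p ⊞ t(m ⊠ m ⊠ p ⊠ q, k ⊞ p ⊞ p, k ⊞ m ⊞ p ⊞ q)
  Order the arguments:  k ⊠ m ⊠ p ⊠ p ⊞ m ⊠ m ⊠ m ⊠ q ⊞ m ⊠ p ⊠ p ⊞ r(m ⊠ p ⊠ q ⊠ q) ⊞ t(m ⊠ m ⊠ p ⊠ q, k ⊞ p ⊞ p, k ⊞ m ⊞ p ⊞ q)
Right:  (t((q ⊞ p) ⊞ m ⊞ k, (p ⊞ p) ⊞ k, q ⊠ p ⊠ m ⊠ m) ⊞ k ⊠ p ⊠ p ⊠ m) ⊞ (p ⊠ p) ⊠ m ⊞ (q ⊠ m ⊠ m ⊠ m ⊞ r((p ⊠ (q ⊠ m)) ⊠ q))
  Flatten:  t(k ⊞ m ⊞ p ⊞ q, k ⊞ p ⊞ p, m ⊠ m ⊠ p ⊠ q) ⊞ k ⊠ m ⊠ p ⊠ p ⊞ m ⊠ p ⊠ p ⊞ m ⊠ m ⊠ m ⊠ q ⊞ r(m ⊠ p ⊠ q ⊠ q)
  Sort:  k ⊠ m ⊠ p ⊠ p ⊞ m ⊠ m ⊠ m ⊠ q ⊞ m ⊠ p ⊠ p ⊞ r(m ⊠ p ⊠ q ⊠ q) ⊞ t(k ⊞ m ⊞ p ⊞ q, k ⊞ p ⊞ p, m ⊠ m ⊠ p ⊠ q)

Answer: no — k ⊠ m ⊠ p ⊠ p ⊞ m ⊠ m ⊠ m ⊠ q ⊞ m ⊠ p ⊠ p ⊞ r(m ⊠ p ⊠ q ⊠ q) ⊞ t(m ⊠ m ⊠ p ⊠ q, k ⊞ p ⊞ p, k ⊞ m ⊞ p ⊞ q) vs k ⊠ m ⊠ p ⊠ p ⊞ m ⊠ m ⊠ m ⊠ q ⊞ m ⊠ p ⊠ p ⊞ r(m ⊠ p ⊠ q ⊠ q) ⊞ t(k ⊞ m ⊞ p ⊞ q, k ⊞ p ⊞ p, m ⊠ m ⊠ p ⊠ q)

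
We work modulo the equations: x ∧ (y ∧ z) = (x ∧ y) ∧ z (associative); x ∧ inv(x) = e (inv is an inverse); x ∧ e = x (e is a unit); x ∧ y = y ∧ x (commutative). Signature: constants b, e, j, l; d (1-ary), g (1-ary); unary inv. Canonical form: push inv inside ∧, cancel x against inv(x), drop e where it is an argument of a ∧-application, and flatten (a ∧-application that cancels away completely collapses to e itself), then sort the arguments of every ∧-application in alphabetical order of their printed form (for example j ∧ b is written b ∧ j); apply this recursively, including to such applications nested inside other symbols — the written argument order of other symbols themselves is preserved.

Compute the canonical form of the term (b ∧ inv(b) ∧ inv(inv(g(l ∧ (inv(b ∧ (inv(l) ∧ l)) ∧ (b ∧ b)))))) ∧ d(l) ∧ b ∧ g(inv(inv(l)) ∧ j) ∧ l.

Answer: b ∧ d(l) ∧ g(b ∧ l) ∧ g(j ∧ l) ∧ l

Derivation:
Push inv inside:  distribute inv over ∧ and collapse double inv
Combine occurrences:  b ∧ g(b ∧ l) ∧ d(l) ∧ g(j ∧ l) ∧ l
Sort arguments:  b ∧ d(l) ∧ g(b ∧ l) ∧ g(j ∧ l) ∧ l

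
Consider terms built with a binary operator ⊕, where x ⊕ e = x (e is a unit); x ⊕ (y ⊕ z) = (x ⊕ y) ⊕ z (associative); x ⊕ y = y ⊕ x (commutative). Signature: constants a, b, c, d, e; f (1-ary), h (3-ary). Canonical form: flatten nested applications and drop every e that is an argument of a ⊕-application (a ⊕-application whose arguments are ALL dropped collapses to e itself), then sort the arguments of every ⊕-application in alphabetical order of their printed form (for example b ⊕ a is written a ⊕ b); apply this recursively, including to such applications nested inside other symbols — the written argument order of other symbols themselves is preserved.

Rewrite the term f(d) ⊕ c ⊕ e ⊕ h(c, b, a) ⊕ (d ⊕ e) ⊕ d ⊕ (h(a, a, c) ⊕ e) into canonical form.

Un-nest:  f(d) ⊕ c ⊕ e ⊕ h(c, b, a) ⊕ d ⊕ e ⊕ d ⊕ h(a, a, c) ⊕ e
Drop the unit:  drop e (×3)
Sort arguments:  c ⊕ d ⊕ d ⊕ f(d) ⊕ h(a, a, c) ⊕ h(c, b, a)

Answer: c ⊕ d ⊕ d ⊕ f(d) ⊕ h(a, a, c) ⊕ h(c, b, a)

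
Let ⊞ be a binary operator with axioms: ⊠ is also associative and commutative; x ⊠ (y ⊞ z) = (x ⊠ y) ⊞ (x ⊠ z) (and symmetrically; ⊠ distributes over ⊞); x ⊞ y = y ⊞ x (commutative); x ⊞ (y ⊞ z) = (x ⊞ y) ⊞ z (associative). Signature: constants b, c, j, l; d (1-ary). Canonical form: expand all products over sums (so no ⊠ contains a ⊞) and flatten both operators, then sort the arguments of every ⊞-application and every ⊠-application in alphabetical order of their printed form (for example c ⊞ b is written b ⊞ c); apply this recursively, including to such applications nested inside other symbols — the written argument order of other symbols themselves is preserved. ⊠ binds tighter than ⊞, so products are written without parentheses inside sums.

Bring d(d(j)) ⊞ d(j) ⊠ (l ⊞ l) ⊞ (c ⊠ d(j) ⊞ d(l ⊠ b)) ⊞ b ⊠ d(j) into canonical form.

Answer: b ⊠ d(j) ⊞ c ⊠ d(j) ⊞ d(b ⊠ l) ⊞ d(d(j)) ⊞ d(j) ⊠ l ⊞ d(j) ⊠ l

Derivation:
Expand products over sums:  d(d(j)) ⊞ d(j) ⊠ l ⊞ d(j) ⊠ l ⊞ c ⊠ d(j) ⊞ d(b ⊠ l) ⊞ b ⊠ d(j)
Sort arguments:  b ⊠ d(j) ⊞ c ⊠ d(j) ⊞ d(b ⊠ l) ⊞ d(d(j)) ⊞ d(j) ⊠ l ⊞ d(j) ⊠ l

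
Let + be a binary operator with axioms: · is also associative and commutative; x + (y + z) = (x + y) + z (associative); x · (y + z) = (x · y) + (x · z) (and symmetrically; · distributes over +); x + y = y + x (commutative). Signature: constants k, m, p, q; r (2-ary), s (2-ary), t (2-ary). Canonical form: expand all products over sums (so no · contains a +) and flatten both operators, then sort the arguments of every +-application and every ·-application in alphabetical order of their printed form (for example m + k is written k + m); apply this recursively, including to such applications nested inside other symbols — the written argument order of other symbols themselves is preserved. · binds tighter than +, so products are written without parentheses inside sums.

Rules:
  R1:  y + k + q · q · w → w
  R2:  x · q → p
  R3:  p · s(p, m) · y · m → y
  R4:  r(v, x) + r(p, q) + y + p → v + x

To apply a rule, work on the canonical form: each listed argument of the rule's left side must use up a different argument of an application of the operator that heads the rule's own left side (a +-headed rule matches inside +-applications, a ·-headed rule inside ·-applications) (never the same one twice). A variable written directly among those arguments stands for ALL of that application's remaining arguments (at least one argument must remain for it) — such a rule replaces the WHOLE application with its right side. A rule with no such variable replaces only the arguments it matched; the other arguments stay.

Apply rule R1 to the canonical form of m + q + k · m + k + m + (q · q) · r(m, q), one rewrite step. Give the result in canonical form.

Answer: r(m, q)

Derivation:
Canonical form:  k + k · m + m + m + q + q · q · r(m, q)
Apply R1:  consuming k, q · q · r(m, q);  w := r(m, q), y := k · m + m + m + q
Every leftover argument binds to the variable; the entire application is replaced.
New term:  r(m, q)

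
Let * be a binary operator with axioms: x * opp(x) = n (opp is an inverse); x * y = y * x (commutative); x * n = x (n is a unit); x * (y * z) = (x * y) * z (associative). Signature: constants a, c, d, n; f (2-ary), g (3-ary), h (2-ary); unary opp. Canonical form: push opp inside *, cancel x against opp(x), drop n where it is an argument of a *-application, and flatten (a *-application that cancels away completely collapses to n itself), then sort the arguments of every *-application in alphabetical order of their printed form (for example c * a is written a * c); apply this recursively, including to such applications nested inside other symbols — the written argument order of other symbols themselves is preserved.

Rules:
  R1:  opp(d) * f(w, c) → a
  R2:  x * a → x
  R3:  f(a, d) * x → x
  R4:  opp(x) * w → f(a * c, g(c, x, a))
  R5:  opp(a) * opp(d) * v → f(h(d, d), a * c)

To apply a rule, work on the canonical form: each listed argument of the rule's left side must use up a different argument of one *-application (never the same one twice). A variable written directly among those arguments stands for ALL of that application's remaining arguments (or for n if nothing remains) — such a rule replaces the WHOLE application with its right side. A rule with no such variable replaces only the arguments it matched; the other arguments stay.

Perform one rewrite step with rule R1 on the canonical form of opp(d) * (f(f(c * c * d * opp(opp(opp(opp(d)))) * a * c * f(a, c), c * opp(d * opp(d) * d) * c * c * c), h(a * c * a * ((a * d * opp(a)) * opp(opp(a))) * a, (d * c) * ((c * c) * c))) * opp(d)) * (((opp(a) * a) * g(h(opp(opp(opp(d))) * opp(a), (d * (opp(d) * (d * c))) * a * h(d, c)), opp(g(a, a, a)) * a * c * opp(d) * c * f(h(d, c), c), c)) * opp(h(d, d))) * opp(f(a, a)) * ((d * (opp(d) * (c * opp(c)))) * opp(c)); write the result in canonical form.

Answer: f(f(a * c * c * c * d * d * f(a, c), c * c * c * c * opp(d)), h(a * a * a * a * c * d, c * c * c * c * d)) * g(h(opp(a) * opp(d), a * c * d * h(d, c)), a * a * c * c * opp(g(a, a, a)), c) * opp(c) * opp(d) * opp(d) * opp(f(a, a)) * opp(h(d, d))

Derivation:
Canonical form:  f(f(a * c * c * c * d * d * f(a, c), c * c * c * c * opp(d)), h(a * a * a * a * c * d, c * c * c * c * d)) * g(h(opp(a) * opp(d), a * c * d * h(d, c)), a * c * c * f(h(d, c), c) * opp(d) * opp(g(a, a, a)), c) * opp(c) * opp(d) * opp(d) * opp(f(a, a)) * opp(h(d, d))
R1 matches:  uses f(h(d, c), c), opp(d);  w := h(d, c)
Result:  f(f(a * c * c * c * d * d * f(a, c), c * c * c * c * opp(d)), h(a * a * a * a * c * d, c * c * c * c * d)) * g(h(opp(a) * opp(d), a * c * d * h(d, c)), a * a * c * c * opp(g(a, a, a)), c) * opp(c) * opp(d) * opp(d) * opp(f(a, a)) * opp(h(d, d))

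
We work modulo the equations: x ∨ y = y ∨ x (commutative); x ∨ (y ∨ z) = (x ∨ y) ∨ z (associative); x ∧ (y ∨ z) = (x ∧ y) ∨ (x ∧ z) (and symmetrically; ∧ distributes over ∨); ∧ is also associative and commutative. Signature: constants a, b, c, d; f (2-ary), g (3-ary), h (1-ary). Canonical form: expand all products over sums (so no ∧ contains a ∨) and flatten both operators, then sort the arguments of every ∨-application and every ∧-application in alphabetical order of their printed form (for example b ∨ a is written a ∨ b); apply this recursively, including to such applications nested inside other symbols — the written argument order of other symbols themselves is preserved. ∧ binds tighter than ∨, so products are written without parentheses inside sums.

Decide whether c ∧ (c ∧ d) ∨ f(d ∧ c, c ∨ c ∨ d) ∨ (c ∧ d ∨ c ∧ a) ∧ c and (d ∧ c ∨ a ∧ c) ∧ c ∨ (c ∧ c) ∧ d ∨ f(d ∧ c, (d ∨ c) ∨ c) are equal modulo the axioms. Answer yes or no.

Answer: yes — both canonical forms are a ∧ c ∧ c ∨ c ∧ c ∧ d ∨ c ∧ c ∧ d ∨ f(c ∧ d, c ∨ c ∨ d)

Derivation:
Left:  c ∧ (c ∧ d) ∨ f(d ∧ c, c ∨ c ∨ d) ∨ (c ∧ d ∨ c ∧ a) ∧ c
  Expand:  c ∧ c ∧ d ∨ f(c ∧ d, c ∨ c ∨ d) ∨ c ∧ c ∧ d ∨ a ∧ c ∧ c
  Order the arguments:  a ∧ c ∧ c ∨ c ∧ c ∧ d ∨ c ∧ c ∧ d ∨ f(c ∧ d, c ∨ c ∨ d)
Right:  (d ∧ c ∨ a ∧ c) ∧ c ∨ (c ∧ c) ∧ d ∨ f(d ∧ c, (d ∨ c) ∨ c)
  Distribute:  c ∧ c ∧ d ∨ a ∧ c ∧ c ∨ c ∧ c ∧ d ∨ f(c ∧ d, c ∨ c ∨ d)
  Sort arguments:  a ∧ c ∧ c ∨ c ∧ c ∧ d ∨ c ∧ c ∧ d ∨ f(c ∧ d, c ∨ c ∨ d)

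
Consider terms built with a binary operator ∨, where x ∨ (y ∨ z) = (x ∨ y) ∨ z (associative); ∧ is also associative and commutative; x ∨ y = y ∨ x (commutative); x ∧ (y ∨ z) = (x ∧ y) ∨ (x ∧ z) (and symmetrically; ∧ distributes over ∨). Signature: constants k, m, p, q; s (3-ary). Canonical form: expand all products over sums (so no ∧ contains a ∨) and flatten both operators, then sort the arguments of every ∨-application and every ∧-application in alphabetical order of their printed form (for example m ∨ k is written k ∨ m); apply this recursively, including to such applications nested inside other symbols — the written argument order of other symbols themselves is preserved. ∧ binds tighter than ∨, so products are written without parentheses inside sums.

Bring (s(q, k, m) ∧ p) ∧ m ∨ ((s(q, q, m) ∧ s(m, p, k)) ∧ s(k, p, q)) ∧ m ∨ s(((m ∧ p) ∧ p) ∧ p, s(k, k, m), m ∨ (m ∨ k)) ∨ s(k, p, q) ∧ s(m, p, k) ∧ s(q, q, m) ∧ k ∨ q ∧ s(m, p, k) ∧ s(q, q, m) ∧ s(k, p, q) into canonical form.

Answer: k ∧ s(k, p, q) ∧ s(m, p, k) ∧ s(q, q, m) ∨ m ∧ p ∧ s(q, k, m) ∨ m ∧ s(k, p, q) ∧ s(m, p, k) ∧ s(q, q, m) ∨ q ∧ s(k, p, q) ∧ s(m, p, k) ∧ s(q, q, m) ∨ s(m ∧ p ∧ p ∧ p, s(k, k, m), k ∨ m ∨ m)

Derivation:
Un-nest:  m ∧ p ∧ s(q, k, m) ∨ m ∧ s(k, p, q) ∧ s(m, p, k) ∧ s(q, q, m) ∨ s(m ∧ p ∧ p ∧ p, s(k, k, m), k ∨ m ∨ m) ∨ k ∧ s(k, p, q) ∧ s(m, p, k) ∧ s(q, q, m) ∨ q ∧ s(k, p, q) ∧ s(m, p, k) ∧ s(q, q, m)
Sort:  k ∧ s(k, p, q) ∧ s(m, p, k) ∧ s(q, q, m) ∨ m ∧ p ∧ s(q, k, m) ∨ m ∧ s(k, p, q) ∧ s(m, p, k) ∧ s(q, q, m) ∨ q ∧ s(k, p, q) ∧ s(m, p, k) ∧ s(q, q, m) ∨ s(m ∧ p ∧ p ∧ p, s(k, k, m), k ∨ m ∨ m)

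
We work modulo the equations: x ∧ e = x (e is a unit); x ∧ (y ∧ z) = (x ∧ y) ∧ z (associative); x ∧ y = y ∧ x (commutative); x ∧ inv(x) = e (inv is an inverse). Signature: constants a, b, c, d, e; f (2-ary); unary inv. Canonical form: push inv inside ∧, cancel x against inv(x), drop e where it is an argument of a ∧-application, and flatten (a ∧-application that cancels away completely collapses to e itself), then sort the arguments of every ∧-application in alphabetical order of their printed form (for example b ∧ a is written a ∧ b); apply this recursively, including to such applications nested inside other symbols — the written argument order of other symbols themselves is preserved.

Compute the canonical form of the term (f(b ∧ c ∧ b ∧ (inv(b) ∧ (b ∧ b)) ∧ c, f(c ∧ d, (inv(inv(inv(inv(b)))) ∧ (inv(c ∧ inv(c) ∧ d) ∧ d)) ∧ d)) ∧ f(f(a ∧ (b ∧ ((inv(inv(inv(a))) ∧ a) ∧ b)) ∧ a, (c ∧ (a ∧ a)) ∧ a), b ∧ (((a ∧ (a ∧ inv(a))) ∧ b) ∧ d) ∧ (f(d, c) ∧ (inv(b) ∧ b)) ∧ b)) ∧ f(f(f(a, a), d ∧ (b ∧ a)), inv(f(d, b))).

Push inv inside:  distribute inv over ∧ and collapse double inv
Collect:  f(b ∧ b ∧ b ∧ c ∧ c, f(c ∧ d, b ∧ d)) ∧ f(f(a ∧ a ∧ b ∧ b, a ∧ a ∧ a ∧ c), a ∧ b ∧ b ∧ b ∧ d ∧ f(d, c)) ∧ f(f(f(a, a), a ∧ b ∧ d), inv(f(d, b)))

Answer: f(b ∧ b ∧ b ∧ c ∧ c, f(c ∧ d, b ∧ d)) ∧ f(f(a ∧ a ∧ b ∧ b, a ∧ a ∧ a ∧ c), a ∧ b ∧ b ∧ b ∧ d ∧ f(d, c)) ∧ f(f(f(a, a), a ∧ b ∧ d), inv(f(d, b)))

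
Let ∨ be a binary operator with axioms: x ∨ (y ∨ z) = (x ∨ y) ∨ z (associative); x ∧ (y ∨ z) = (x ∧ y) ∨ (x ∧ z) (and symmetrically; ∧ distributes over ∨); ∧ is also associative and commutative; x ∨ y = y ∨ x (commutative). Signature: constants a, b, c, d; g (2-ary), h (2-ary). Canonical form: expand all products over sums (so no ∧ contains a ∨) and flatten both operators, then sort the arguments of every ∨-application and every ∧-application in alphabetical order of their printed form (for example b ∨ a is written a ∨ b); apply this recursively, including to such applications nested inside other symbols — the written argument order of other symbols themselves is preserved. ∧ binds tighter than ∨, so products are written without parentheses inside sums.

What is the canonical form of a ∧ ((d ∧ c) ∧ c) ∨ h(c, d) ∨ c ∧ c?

Answer: a ∧ c ∧ c ∧ d ∨ c ∧ c ∨ h(c, d)

Derivation:
Flatten:  a ∧ c ∧ c ∧ d ∨ h(c, d) ∨ c ∧ c
Sort arguments:  a ∧ c ∧ c ∧ d ∨ c ∧ c ∨ h(c, d)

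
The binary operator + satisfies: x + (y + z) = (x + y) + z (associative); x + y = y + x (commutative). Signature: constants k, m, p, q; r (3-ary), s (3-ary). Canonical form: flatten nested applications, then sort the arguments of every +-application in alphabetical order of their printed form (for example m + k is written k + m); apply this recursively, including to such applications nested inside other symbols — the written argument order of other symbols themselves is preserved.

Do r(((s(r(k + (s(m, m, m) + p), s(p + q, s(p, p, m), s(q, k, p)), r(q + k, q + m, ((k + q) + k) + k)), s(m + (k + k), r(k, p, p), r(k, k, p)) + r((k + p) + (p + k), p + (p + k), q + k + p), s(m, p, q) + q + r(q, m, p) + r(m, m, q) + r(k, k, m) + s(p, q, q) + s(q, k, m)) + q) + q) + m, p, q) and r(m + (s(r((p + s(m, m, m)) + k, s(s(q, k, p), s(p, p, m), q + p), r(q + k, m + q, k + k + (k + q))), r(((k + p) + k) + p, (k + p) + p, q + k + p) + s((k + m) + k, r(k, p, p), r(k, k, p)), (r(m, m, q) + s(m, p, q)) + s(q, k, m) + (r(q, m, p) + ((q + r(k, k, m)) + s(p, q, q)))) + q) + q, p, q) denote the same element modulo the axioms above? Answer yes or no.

Left:  r(((s(r(k + (s(m, m, m) + p), s(p + q, s(p, p, m), s(q, k, p)), r(q + k, q + m, ((k + q) + k) + k)), s(m + (k + k), r(k, p, p), r(k, k, p)) + r((k + p) + (p + k), p + (p + k), q + k + p), s(m, p, q) + q + r(q, m, p) + r(m, m, q) + r(k, k, m) + s(p, q, q) + s(q, k, m)) + q) + q) + m, p, q)
  Descend into:  ((s(r(k + (s(m, m, m) + p), s(p + q, s(p, p, m), s(q, k, p)), r(q + k, q + m, ((k + q) + k) + k)), s(m + (k + k), r(k, p, p), r(k, k, p)) + r((k + p) + (p + k), p + (p + k), q + k + p), s(m, p, q) + q + r(q, m, p) + r(m, m, q) + r(k, k, m) + s(p, q, q) + s(q, k, m)) + q) + q) + m
  Flatten:  s(r(k + (s(m, m, m) + p), s(p + q, s(p, p, m), s(q, k, p)), r(q + k, q + m, ((k + q) + k) + k)), s(m + (k + k), r(k, p, p), r(k, k, p)) + r((k + p) + (p + k), p + (p + k), q + k + p), s(m, p, q) + q + r(q, m, p) + r(m, m, q) + r(k, k, m) + s(p, q, q) + s(q, k, m)) + q + q + m
  Simplify inside:  s(r(k + (s(m, m, m) + p), s(p + q, s(p, p, m), s(q, k, p)), r(q + k, q + m, ((k + q) + k) + k)), s(m + (k + k), r(k, p, p), r(k, k, p)) + r((k + p) + (p + k), p + (p + k), q + k + p), s(m, p, q) + q + r(q, m, p) + r(m, m, q) + r(k, k, m) + s(p, q, q) + s(q, k, m))  →  s(r(k + p + s(m, m, m), s(p + q, s(p, p, m), s(q, k, p)), r(k + q, m + q, k + k + k + q)), r(k + k + p + p, k + p + p, k + p + q) + s(k + k + m, r(k, p, p), r(k, k, p)), q + r(k, k, m) + r(m, m, q) + r(q, m, p) + s(m, p, q) + s(p, q, q) + s(q, k, m))
  Order the arguments:  m + q + q + s(r(k + p + s(m, m, m), s(p + q, s(p, p, m), s(q, k, p)), r(k + q, m + q, k + k + k + q)), r(k + k + p + p, k + p + p, k + p + q) + s(k + k + m, r(k, p, p), r(k, k, p)), q + r(k, k, m) + r(m, m, q) + r(q, m, p) + s(m, p, q) + s(p, q, q) + s(q, k, m))
  Put back:  r(m + q + q + s(r(k + p + s(m, m, m), s(p + q, s(p, p, m), s(q, k, p)), r(k + q, m + q, k + k + k + q)), r(k + k + p + p, k + p + p, k + p + q) + s(k + k + m, r(k, p, p), r(k, k, p)), q + r(k, k, m) + r(m, m, q) + r(q, m, p) + s(m, p, q) + s(p, q, q) + s(q, k, m)), p, q)
Right:  r(m + (s(r((p + s(m, m, m)) + k, s(s(q, k, p), s(p, p, m), q + p), r(q + k, m + q, k + k + (k + q))), r(((k + p) + k) + p, (k + p) + p, q + k + p) + s((k + m) + k, r(k, p, p), r(k, k, p)), (r(m, m, q) + s(m, p, q)) + s(q, k, m) + (r(q, m, p) + ((q + r(k, k, m)) + s(p, q, q)))) + q) + q, p, q)
  Descend into:  m + (s(r((p + s(m, m, m)) + k, s(s(q, k, p), s(p, p, m), q + p), r(q + k, m + q, k + k + (k + q))), r(((k + p) + k) + p, (k + p) + p, q + k + p) + s((k + m) + k, r(k, p, p), r(k, k, p)), (r(m, m, q) + s(m, p, q)) + s(q, k, m) + (r(q, m, p) + ((q + r(k, k, m)) + s(p, q, q)))) + q) + q
  Flatten:  m + s(r((p + s(m, m, m)) + k, s(s(q, k, p), s(p, p, m), q + p), r(q + k, m + q, k + k + (k + q))), r(((k + p) + k) + p, (k + p) + p, q + k + p) + s((k + m) + k, r(k, p, p), r(k, k, p)), (r(m, m, q) + s(m, p, q)) + s(q, k, m) + (r(q, m, p) + ((q + r(k, k, m)) + s(p, q, q)))) + q + q
  Inside:  s(r((p + s(m, m, m)) + k, s(s(q, k, p), s(p, p, m), q + p), r(q + k, m + q, k + k + (k + q))), r(((k + p) + k) + p, (k + p) + p, q + k + p) + s((k + m) + k, r(k, p, p), r(k, k, p)), (r(m, m, q) + s(m, p, q)) + s(q, k, m) + (r(q, m, p) + ((q + r(k, k, m)) + s(p, q, q))))  →  s(r(k + p + s(m, m, m), s(s(q, k, p), s(p, p, m), p + q), r(k + q, m + q, k + k + k + q)), r(k + k + p + p, k + p + p, k + p + q) + s(k + k + m, r(k, p, p), r(k, k, p)), q + r(k, k, m) + r(m, m, q) + r(q, m, p) + s(m, p, q) + s(p, q, q) + s(q, k, m))
  Order the arguments:  m + q + q + s(r(k + p + s(m, m, m), s(s(q, k, p), s(p, p, m), p + q), r(k + q, m + q, k + k + k + q)), r(k + k + p + p, k + p + p, k + p + q) + s(k + k + m, r(k, p, p), r(k, k, p)), q + r(k, k, m) + r(m, m, q) + r(q, m, p) + s(m, p, q) + s(p, q, q) + s(q, k, m))
  Put back:  r(m + q + q + s(r(k + p + s(m, m, m), s(s(q, k, p), s(p, p, m), p + q), r(k + q, m + q, k + k + k + q)), r(k + k + p + p, k + p + p, k + p + q) + s(k + k + m, r(k, p, p), r(k, k, p)), q + r(k, k, m) + r(m, m, q) + r(q, m, p) + s(m, p, q) + s(p, q, q) + s(q, k, m)), p, q)

Answer: no — r(m + q + q + s(r(k + p + s(m, m, m), s(p + q, s(p, p, m), s(q, k, p)), r(k + q, m + q, k + k + k + q)), r(k + k + p + p, k + p + p, k + p + q) + s(k + k + m, r(k, p, p), r(k, k, p)), q + r(k, k, m) + r(m, m, q) + r(q, m, p) + s(m, p, q) + s(p, q, q) + s(q, k, m)), p, q) vs r(m + q + q + s(r(k + p + s(m, m, m), s(s(q, k, p), s(p, p, m), p + q), r(k + q, m + q, k + k + k + q)), r(k + k + p + p, k + p + p, k + p + q) + s(k + k + m, r(k, p, p), r(k, k, p)), q + r(k, k, m) + r(m, m, q) + r(q, m, p) + s(m, p, q) + s(p, q, q) + s(q, k, m)), p, q)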